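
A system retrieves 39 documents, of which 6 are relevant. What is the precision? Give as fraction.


Precision = relevant_retrieved / total_retrieved
= 6 / 39
= 6 / (6 + 33)
= 2/13

2/13


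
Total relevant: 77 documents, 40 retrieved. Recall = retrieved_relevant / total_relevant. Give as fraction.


Recall = retrieved_relevant / total_relevant
= 40 / 77
= 40 / (40 + 37)
= 40/77

40/77


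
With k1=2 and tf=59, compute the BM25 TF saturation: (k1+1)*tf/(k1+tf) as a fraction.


BM25 TF component = (k1+1)*tf / (k1+tf)
k1 = 2, tf = 59
Numerator = (2+1)*59 = 177
Denominator = 2 + 59 = 61
= 177/61 = 177/61

177/61


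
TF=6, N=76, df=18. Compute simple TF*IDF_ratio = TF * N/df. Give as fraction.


TF * (N/df)
= 6 * (76/18)
= 6 * 38/9
= 76/3

76/3


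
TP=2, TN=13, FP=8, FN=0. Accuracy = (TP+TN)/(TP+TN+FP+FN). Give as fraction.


Accuracy = (TP + TN) / (TP + TN + FP + FN)
TP + TN = 2 + 13 = 15
Total = 2 + 13 + 8 + 0 = 23
Accuracy = 15 / 23 = 15/23

15/23


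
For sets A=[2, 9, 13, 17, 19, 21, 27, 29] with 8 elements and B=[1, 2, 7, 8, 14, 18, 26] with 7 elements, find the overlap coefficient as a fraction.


A intersect B = [2]
|A intersect B| = 1
min(|A|, |B|) = min(8, 7) = 7
Overlap = 1 / 7 = 1/7

1/7


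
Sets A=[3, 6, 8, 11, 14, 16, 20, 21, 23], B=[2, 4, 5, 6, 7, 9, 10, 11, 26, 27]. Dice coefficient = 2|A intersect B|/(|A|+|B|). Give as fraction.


A intersect B = [6, 11]
|A intersect B| = 2
|A| = 9, |B| = 10
Dice = 2*2 / (9+10)
= 4 / 19 = 4/19

4/19


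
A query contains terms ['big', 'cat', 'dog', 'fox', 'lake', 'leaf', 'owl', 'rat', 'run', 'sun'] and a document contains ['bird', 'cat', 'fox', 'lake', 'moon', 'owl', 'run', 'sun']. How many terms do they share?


Query terms: ['big', 'cat', 'dog', 'fox', 'lake', 'leaf', 'owl', 'rat', 'run', 'sun']
Document terms: ['bird', 'cat', 'fox', 'lake', 'moon', 'owl', 'run', 'sun']
Common terms: ['cat', 'fox', 'lake', 'owl', 'run', 'sun']
Overlap count = 6

6


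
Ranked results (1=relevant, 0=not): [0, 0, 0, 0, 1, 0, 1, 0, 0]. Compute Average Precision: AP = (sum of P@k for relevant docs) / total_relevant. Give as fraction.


Computing P@k for each relevant position:
Position 1: not relevant
Position 2: not relevant
Position 3: not relevant
Position 4: not relevant
Position 5: relevant, P@5 = 1/5 = 1/5
Position 6: not relevant
Position 7: relevant, P@7 = 2/7 = 2/7
Position 8: not relevant
Position 9: not relevant
Sum of P@k = 1/5 + 2/7 = 17/35
AP = 17/35 / 2 = 17/70

17/70


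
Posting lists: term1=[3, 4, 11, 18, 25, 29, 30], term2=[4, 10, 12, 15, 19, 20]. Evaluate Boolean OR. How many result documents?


Boolean OR: find union of posting lists
term1 docs: [3, 4, 11, 18, 25, 29, 30]
term2 docs: [4, 10, 12, 15, 19, 20]
Union: [3, 4, 10, 11, 12, 15, 18, 19, 20, 25, 29, 30]
|union| = 12

12


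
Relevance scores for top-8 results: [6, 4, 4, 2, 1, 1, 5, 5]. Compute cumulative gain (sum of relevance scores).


Cumulative Gain = sum of relevance scores
Position 1: rel=6, running sum=6
Position 2: rel=4, running sum=10
Position 3: rel=4, running sum=14
Position 4: rel=2, running sum=16
Position 5: rel=1, running sum=17
Position 6: rel=1, running sum=18
Position 7: rel=5, running sum=23
Position 8: rel=5, running sum=28
CG = 28

28


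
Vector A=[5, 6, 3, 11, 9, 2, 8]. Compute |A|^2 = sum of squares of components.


|A|^2 = sum of squared components
A[0]^2 = 5^2 = 25
A[1]^2 = 6^2 = 36
A[2]^2 = 3^2 = 9
A[3]^2 = 11^2 = 121
A[4]^2 = 9^2 = 81
A[5]^2 = 2^2 = 4
A[6]^2 = 8^2 = 64
Sum = 25 + 36 + 9 + 121 + 81 + 4 + 64 = 340

340


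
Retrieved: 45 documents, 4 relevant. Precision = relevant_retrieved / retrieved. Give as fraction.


Precision = relevant_retrieved / total_retrieved
= 4 / 45
= 4 / (4 + 41)
= 4/45

4/45


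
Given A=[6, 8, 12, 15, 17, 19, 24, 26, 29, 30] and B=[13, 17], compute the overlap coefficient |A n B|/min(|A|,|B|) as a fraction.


A intersect B = [17]
|A intersect B| = 1
min(|A|, |B|) = min(10, 2) = 2
Overlap = 1 / 2 = 1/2

1/2


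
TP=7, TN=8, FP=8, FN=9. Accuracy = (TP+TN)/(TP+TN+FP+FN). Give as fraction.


Accuracy = (TP + TN) / (TP + TN + FP + FN)
TP + TN = 7 + 8 = 15
Total = 7 + 8 + 8 + 9 = 32
Accuracy = 15 / 32 = 15/32

15/32


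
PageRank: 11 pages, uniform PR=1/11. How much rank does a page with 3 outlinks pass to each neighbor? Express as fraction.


Initial PR = 1/11 = 1/11
Outlinks = 3
Contribution per link = PR / outlinks
= 1/11 / 3
= 1/33

1/33


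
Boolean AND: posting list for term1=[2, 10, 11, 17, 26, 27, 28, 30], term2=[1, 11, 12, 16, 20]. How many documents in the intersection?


Boolean AND: find intersection of posting lists
term1 docs: [2, 10, 11, 17, 26, 27, 28, 30]
term2 docs: [1, 11, 12, 16, 20]
Intersection: [11]
|intersection| = 1

1


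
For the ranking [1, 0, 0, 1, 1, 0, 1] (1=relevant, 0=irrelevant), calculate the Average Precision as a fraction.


Computing P@k for each relevant position:
Position 1: relevant, P@1 = 1/1 = 1
Position 2: not relevant
Position 3: not relevant
Position 4: relevant, P@4 = 2/4 = 1/2
Position 5: relevant, P@5 = 3/5 = 3/5
Position 6: not relevant
Position 7: relevant, P@7 = 4/7 = 4/7
Sum of P@k = 1 + 1/2 + 3/5 + 4/7 = 187/70
AP = 187/70 / 4 = 187/280

187/280


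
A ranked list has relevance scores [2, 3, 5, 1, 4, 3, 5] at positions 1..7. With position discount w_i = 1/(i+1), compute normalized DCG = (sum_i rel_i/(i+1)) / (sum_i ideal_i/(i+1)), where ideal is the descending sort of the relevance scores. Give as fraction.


Position discount weights w_i = 1/(i+1) for i=1..7:
Weights = [1/2, 1/3, 1/4, 1/5, 1/6, 1/7, 1/8]
Actual relevance: [2, 3, 5, 1, 4, 3, 5]
DCG = 2/2 + 3/3 + 5/4 + 1/5 + 4/6 + 3/7 + 5/8 = 4343/840
Ideal relevance (sorted desc): [5, 5, 4, 3, 3, 2, 1]
Ideal DCG = 5/2 + 5/3 + 4/4 + 3/5 + 3/6 + 2/7 + 1/8 = 5609/840
nDCG = DCG / ideal_DCG = 4343/840 / 5609/840 = 4343/5609

4343/5609


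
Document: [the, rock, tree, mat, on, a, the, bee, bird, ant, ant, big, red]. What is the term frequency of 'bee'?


Document has 13 words
Scanning for 'bee':
Found at positions: [7]
Count = 1

1


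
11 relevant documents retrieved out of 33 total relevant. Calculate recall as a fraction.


Recall = retrieved_relevant / total_relevant
= 11 / 33
= 11 / (11 + 22)
= 1/3

1/3


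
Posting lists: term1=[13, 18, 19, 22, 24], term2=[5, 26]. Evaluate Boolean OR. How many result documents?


Boolean OR: find union of posting lists
term1 docs: [13, 18, 19, 22, 24]
term2 docs: [5, 26]
Union: [5, 13, 18, 19, 22, 24, 26]
|union| = 7

7


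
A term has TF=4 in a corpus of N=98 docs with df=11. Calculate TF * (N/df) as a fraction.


TF * (N/df)
= 4 * (98/11)
= 4 * 98/11
= 392/11

392/11


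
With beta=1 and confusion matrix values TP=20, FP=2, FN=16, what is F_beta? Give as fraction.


P = TP/(TP+FP) = 20/22 = 10/11
R = TP/(TP+FN) = 20/36 = 5/9
beta^2 = 1^2 = 1
(1 + beta^2) = 2
Numerator = (1+beta^2)*P*R = 100/99
Denominator = beta^2*P + R = 10/11 + 5/9 = 145/99
F_beta = 20/29

20/29


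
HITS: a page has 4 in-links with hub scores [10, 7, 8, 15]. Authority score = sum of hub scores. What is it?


Authority = sum of hub scores of in-linkers
In-link 1: hub score = 10
In-link 2: hub score = 7
In-link 3: hub score = 8
In-link 4: hub score = 15
Authority = 10 + 7 + 8 + 15 = 40

40


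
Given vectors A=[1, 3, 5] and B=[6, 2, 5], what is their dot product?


Dot product = sum of element-wise products
A[0]*B[0] = 1*6 = 6
A[1]*B[1] = 3*2 = 6
A[2]*B[2] = 5*5 = 25
Sum = 6 + 6 + 25 = 37

37


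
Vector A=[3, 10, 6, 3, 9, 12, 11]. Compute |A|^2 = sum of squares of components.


|A|^2 = sum of squared components
A[0]^2 = 3^2 = 9
A[1]^2 = 10^2 = 100
A[2]^2 = 6^2 = 36
A[3]^2 = 3^2 = 9
A[4]^2 = 9^2 = 81
A[5]^2 = 12^2 = 144
A[6]^2 = 11^2 = 121
Sum = 9 + 100 + 36 + 9 + 81 + 144 + 121 = 500

500


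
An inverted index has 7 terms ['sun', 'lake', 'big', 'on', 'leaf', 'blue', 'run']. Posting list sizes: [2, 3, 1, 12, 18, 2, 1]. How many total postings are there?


Summing posting list sizes:
'sun': 2 postings
'lake': 3 postings
'big': 1 postings
'on': 12 postings
'leaf': 18 postings
'blue': 2 postings
'run': 1 postings
Total = 2 + 3 + 1 + 12 + 18 + 2 + 1 = 39

39


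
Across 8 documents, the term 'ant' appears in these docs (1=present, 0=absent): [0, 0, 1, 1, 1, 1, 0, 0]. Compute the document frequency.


Checking each document for 'ant':
Doc 1: absent
Doc 2: absent
Doc 3: present
Doc 4: present
Doc 5: present
Doc 6: present
Doc 7: absent
Doc 8: absent
df = sum of presences = 0 + 0 + 1 + 1 + 1 + 1 + 0 + 0 = 4

4


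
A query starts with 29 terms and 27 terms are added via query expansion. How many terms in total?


Original terms: 29
Expansion terms: 27
Total = 29 + 27 = 56

56


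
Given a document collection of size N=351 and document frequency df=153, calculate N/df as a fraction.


IDF ratio = N / df
= 351 / 153
= 39/17

39/17


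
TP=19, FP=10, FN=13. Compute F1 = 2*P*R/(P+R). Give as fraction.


F1 = 2 * P * R / (P + R)
P = TP/(TP+FP) = 19/29 = 19/29
R = TP/(TP+FN) = 19/32 = 19/32
2 * P * R = 2 * 19/29 * 19/32 = 361/464
P + R = 19/29 + 19/32 = 1159/928
F1 = 361/464 / 1159/928 = 38/61

38/61


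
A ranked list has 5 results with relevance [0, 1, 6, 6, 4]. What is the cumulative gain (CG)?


Cumulative Gain = sum of relevance scores
Position 1: rel=0, running sum=0
Position 2: rel=1, running sum=1
Position 3: rel=6, running sum=7
Position 4: rel=6, running sum=13
Position 5: rel=4, running sum=17
CG = 17

17


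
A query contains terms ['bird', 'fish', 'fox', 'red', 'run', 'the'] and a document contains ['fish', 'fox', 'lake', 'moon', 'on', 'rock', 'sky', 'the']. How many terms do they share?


Query terms: ['bird', 'fish', 'fox', 'red', 'run', 'the']
Document terms: ['fish', 'fox', 'lake', 'moon', 'on', 'rock', 'sky', 'the']
Common terms: ['fish', 'fox', 'the']
Overlap count = 3

3


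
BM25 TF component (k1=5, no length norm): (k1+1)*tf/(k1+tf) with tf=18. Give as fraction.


BM25 TF component = (k1+1)*tf / (k1+tf)
k1 = 5, tf = 18
Numerator = (5+1)*18 = 108
Denominator = 5 + 18 = 23
= 108/23 = 108/23

108/23


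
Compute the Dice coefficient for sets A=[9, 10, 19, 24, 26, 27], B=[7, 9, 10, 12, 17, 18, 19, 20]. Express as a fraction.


A intersect B = [9, 10, 19]
|A intersect B| = 3
|A| = 6, |B| = 8
Dice = 2*3 / (6+8)
= 6 / 14 = 3/7

3/7


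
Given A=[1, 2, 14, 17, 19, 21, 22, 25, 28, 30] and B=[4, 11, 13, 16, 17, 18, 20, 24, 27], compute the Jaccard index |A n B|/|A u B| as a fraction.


A intersect B = [17]
|A intersect B| = 1
A union B = [1, 2, 4, 11, 13, 14, 16, 17, 18, 19, 20, 21, 22, 24, 25, 27, 28, 30]
|A union B| = 18
Jaccard = 1/18 = 1/18

1/18


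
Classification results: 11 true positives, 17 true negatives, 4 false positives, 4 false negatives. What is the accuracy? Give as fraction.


Accuracy = (TP + TN) / (TP + TN + FP + FN)
TP + TN = 11 + 17 = 28
Total = 11 + 17 + 4 + 4 = 36
Accuracy = 28 / 36 = 7/9

7/9


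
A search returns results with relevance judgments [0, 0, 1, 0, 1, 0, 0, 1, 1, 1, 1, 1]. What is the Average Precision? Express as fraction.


Computing P@k for each relevant position:
Position 1: not relevant
Position 2: not relevant
Position 3: relevant, P@3 = 1/3 = 1/3
Position 4: not relevant
Position 5: relevant, P@5 = 2/5 = 2/5
Position 6: not relevant
Position 7: not relevant
Position 8: relevant, P@8 = 3/8 = 3/8
Position 9: relevant, P@9 = 4/9 = 4/9
Position 10: relevant, P@10 = 5/10 = 1/2
Position 11: relevant, P@11 = 6/11 = 6/11
Position 12: relevant, P@12 = 7/12 = 7/12
Sum of P@k = 1/3 + 2/5 + 3/8 + 4/9 + 1/2 + 6/11 + 7/12 = 12599/3960
AP = 12599/3960 / 7 = 12599/27720

12599/27720


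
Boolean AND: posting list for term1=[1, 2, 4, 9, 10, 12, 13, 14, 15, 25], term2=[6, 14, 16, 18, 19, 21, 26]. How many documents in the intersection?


Boolean AND: find intersection of posting lists
term1 docs: [1, 2, 4, 9, 10, 12, 13, 14, 15, 25]
term2 docs: [6, 14, 16, 18, 19, 21, 26]
Intersection: [14]
|intersection| = 1

1


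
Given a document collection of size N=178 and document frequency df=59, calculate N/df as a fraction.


IDF ratio = N / df
= 178 / 59
= 178/59

178/59


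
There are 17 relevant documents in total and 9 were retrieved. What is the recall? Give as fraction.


Recall = retrieved_relevant / total_relevant
= 9 / 17
= 9 / (9 + 8)
= 9/17

9/17


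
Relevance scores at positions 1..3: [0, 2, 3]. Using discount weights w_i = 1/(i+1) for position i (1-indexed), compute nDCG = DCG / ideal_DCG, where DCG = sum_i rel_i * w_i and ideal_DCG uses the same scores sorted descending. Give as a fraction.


Position discount weights w_i = 1/(i+1) for i=1..3:
Weights = [1/2, 1/3, 1/4]
Actual relevance: [0, 2, 3]
DCG = 0/2 + 2/3 + 3/4 = 17/12
Ideal relevance (sorted desc): [3, 2, 0]
Ideal DCG = 3/2 + 2/3 + 0/4 = 13/6
nDCG = DCG / ideal_DCG = 17/12 / 13/6 = 17/26

17/26


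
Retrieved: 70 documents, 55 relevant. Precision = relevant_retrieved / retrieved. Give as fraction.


Precision = relevant_retrieved / total_retrieved
= 55 / 70
= 55 / (55 + 15)
= 11/14

11/14


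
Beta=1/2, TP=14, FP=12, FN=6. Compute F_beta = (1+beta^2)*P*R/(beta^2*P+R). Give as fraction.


P = TP/(TP+FP) = 14/26 = 7/13
R = TP/(TP+FN) = 14/20 = 7/10
beta^2 = 1/2^2 = 1/4
(1 + beta^2) = 5/4
Numerator = (1+beta^2)*P*R = 49/104
Denominator = beta^2*P + R = 7/52 + 7/10 = 217/260
F_beta = 35/62

35/62


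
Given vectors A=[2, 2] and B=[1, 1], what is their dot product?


Dot product = sum of element-wise products
A[0]*B[0] = 2*1 = 2
A[1]*B[1] = 2*1 = 2
Sum = 2 + 2 = 4

4


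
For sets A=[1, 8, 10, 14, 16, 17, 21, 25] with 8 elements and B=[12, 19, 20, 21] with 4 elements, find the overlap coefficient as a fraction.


A intersect B = [21]
|A intersect B| = 1
min(|A|, |B|) = min(8, 4) = 4
Overlap = 1 / 4 = 1/4

1/4


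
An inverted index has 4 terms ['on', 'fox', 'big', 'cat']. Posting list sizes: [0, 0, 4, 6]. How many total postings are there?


Summing posting list sizes:
'on': 0 postings
'fox': 0 postings
'big': 4 postings
'cat': 6 postings
Total = 0 + 0 + 4 + 6 = 10

10


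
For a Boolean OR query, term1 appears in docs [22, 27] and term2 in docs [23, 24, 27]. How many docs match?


Boolean OR: find union of posting lists
term1 docs: [22, 27]
term2 docs: [23, 24, 27]
Union: [22, 23, 24, 27]
|union| = 4

4


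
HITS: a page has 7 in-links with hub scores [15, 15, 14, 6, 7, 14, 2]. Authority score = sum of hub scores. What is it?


Authority = sum of hub scores of in-linkers
In-link 1: hub score = 15
In-link 2: hub score = 15
In-link 3: hub score = 14
In-link 4: hub score = 6
In-link 5: hub score = 7
In-link 6: hub score = 14
In-link 7: hub score = 2
Authority = 15 + 15 + 14 + 6 + 7 + 14 + 2 = 73

73


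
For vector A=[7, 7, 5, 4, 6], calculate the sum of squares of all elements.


|A|^2 = sum of squared components
A[0]^2 = 7^2 = 49
A[1]^2 = 7^2 = 49
A[2]^2 = 5^2 = 25
A[3]^2 = 4^2 = 16
A[4]^2 = 6^2 = 36
Sum = 49 + 49 + 25 + 16 + 36 = 175

175


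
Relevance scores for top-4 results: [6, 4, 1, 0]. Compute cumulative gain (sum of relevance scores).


Cumulative Gain = sum of relevance scores
Position 1: rel=6, running sum=6
Position 2: rel=4, running sum=10
Position 3: rel=1, running sum=11
Position 4: rel=0, running sum=11
CG = 11

11


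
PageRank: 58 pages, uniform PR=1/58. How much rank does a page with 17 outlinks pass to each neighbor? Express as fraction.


Initial PR = 1/58 = 1/58
Outlinks = 17
Contribution per link = PR / outlinks
= 1/58 / 17
= 1/986

1/986


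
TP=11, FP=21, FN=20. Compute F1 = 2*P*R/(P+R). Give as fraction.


F1 = 2 * P * R / (P + R)
P = TP/(TP+FP) = 11/32 = 11/32
R = TP/(TP+FN) = 11/31 = 11/31
2 * P * R = 2 * 11/32 * 11/31 = 121/496
P + R = 11/32 + 11/31 = 693/992
F1 = 121/496 / 693/992 = 22/63

22/63


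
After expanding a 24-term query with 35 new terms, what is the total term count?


Original terms: 24
Expansion terms: 35
Total = 24 + 35 = 59

59


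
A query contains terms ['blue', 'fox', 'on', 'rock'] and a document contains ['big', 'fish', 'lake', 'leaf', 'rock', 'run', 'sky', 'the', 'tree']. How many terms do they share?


Query terms: ['blue', 'fox', 'on', 'rock']
Document terms: ['big', 'fish', 'lake', 'leaf', 'rock', 'run', 'sky', 'the', 'tree']
Common terms: ['rock']
Overlap count = 1

1


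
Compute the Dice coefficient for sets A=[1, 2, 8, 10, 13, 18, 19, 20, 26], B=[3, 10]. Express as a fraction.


A intersect B = [10]
|A intersect B| = 1
|A| = 9, |B| = 2
Dice = 2*1 / (9+2)
= 2 / 11 = 2/11

2/11


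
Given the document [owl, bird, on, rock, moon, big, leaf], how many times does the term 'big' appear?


Document has 7 words
Scanning for 'big':
Found at positions: [5]
Count = 1

1


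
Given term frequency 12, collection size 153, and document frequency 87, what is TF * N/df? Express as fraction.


TF * (N/df)
= 12 * (153/87)
= 12 * 51/29
= 612/29

612/29


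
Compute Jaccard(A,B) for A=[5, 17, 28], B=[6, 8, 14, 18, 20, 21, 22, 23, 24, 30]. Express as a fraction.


A intersect B = []
|A intersect B| = 0
A union B = [5, 6, 8, 14, 17, 18, 20, 21, 22, 23, 24, 28, 30]
|A union B| = 13
Jaccard = 0/13 = 0

0


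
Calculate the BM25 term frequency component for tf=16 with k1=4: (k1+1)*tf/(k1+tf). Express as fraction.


BM25 TF component = (k1+1)*tf / (k1+tf)
k1 = 4, tf = 16
Numerator = (4+1)*16 = 80
Denominator = 4 + 16 = 20
= 80/20 = 4

4


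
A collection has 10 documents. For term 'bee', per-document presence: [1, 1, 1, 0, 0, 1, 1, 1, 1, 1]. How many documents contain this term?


Checking each document for 'bee':
Doc 1: present
Doc 2: present
Doc 3: present
Doc 4: absent
Doc 5: absent
Doc 6: present
Doc 7: present
Doc 8: present
Doc 9: present
Doc 10: present
df = sum of presences = 1 + 1 + 1 + 0 + 0 + 1 + 1 + 1 + 1 + 1 = 8

8


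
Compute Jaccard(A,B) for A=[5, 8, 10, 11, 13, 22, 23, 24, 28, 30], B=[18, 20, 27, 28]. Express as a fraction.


A intersect B = [28]
|A intersect B| = 1
A union B = [5, 8, 10, 11, 13, 18, 20, 22, 23, 24, 27, 28, 30]
|A union B| = 13
Jaccard = 1/13 = 1/13

1/13


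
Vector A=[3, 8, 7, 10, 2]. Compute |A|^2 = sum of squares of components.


|A|^2 = sum of squared components
A[0]^2 = 3^2 = 9
A[1]^2 = 8^2 = 64
A[2]^2 = 7^2 = 49
A[3]^2 = 10^2 = 100
A[4]^2 = 2^2 = 4
Sum = 9 + 64 + 49 + 100 + 4 = 226

226


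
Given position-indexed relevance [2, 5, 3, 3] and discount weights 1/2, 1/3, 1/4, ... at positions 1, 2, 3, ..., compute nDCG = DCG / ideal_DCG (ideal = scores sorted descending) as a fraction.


Position discount weights w_i = 1/(i+1) for i=1..4:
Weights = [1/2, 1/3, 1/4, 1/5]
Actual relevance: [2, 5, 3, 3]
DCG = 2/2 + 5/3 + 3/4 + 3/5 = 241/60
Ideal relevance (sorted desc): [5, 3, 3, 2]
Ideal DCG = 5/2 + 3/3 + 3/4 + 2/5 = 93/20
nDCG = DCG / ideal_DCG = 241/60 / 93/20 = 241/279

241/279


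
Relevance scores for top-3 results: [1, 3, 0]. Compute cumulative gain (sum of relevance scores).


Cumulative Gain = sum of relevance scores
Position 1: rel=1, running sum=1
Position 2: rel=3, running sum=4
Position 3: rel=0, running sum=4
CG = 4

4


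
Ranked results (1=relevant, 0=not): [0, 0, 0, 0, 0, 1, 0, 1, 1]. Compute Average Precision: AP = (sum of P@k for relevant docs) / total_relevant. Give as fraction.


Computing P@k for each relevant position:
Position 1: not relevant
Position 2: not relevant
Position 3: not relevant
Position 4: not relevant
Position 5: not relevant
Position 6: relevant, P@6 = 1/6 = 1/6
Position 7: not relevant
Position 8: relevant, P@8 = 2/8 = 1/4
Position 9: relevant, P@9 = 3/9 = 1/3
Sum of P@k = 1/6 + 1/4 + 1/3 = 3/4
AP = 3/4 / 3 = 1/4

1/4


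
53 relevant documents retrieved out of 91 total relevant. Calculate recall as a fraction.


Recall = retrieved_relevant / total_relevant
= 53 / 91
= 53 / (53 + 38)
= 53/91

53/91


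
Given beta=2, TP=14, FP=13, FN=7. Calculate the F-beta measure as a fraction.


P = TP/(TP+FP) = 14/27 = 14/27
R = TP/(TP+FN) = 14/21 = 2/3
beta^2 = 2^2 = 4
(1 + beta^2) = 5
Numerator = (1+beta^2)*P*R = 140/81
Denominator = beta^2*P + R = 56/27 + 2/3 = 74/27
F_beta = 70/111

70/111


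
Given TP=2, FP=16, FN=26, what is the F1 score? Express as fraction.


F1 = 2 * P * R / (P + R)
P = TP/(TP+FP) = 2/18 = 1/9
R = TP/(TP+FN) = 2/28 = 1/14
2 * P * R = 2 * 1/9 * 1/14 = 1/63
P + R = 1/9 + 1/14 = 23/126
F1 = 1/63 / 23/126 = 2/23

2/23


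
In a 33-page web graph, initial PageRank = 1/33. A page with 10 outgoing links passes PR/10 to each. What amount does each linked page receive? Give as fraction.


Initial PR = 1/33 = 1/33
Outlinks = 10
Contribution per link = PR / outlinks
= 1/33 / 10
= 1/330

1/330


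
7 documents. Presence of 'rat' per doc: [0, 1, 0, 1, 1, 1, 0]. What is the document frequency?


Checking each document for 'rat':
Doc 1: absent
Doc 2: present
Doc 3: absent
Doc 4: present
Doc 5: present
Doc 6: present
Doc 7: absent
df = sum of presences = 0 + 1 + 0 + 1 + 1 + 1 + 0 = 4

4


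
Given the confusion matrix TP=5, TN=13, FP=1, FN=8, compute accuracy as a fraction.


Accuracy = (TP + TN) / (TP + TN + FP + FN)
TP + TN = 5 + 13 = 18
Total = 5 + 13 + 1 + 8 = 27
Accuracy = 18 / 27 = 2/3

2/3


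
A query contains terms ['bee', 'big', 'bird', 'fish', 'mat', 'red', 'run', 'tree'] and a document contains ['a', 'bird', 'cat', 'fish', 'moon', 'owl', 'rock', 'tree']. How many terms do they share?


Query terms: ['bee', 'big', 'bird', 'fish', 'mat', 'red', 'run', 'tree']
Document terms: ['a', 'bird', 'cat', 'fish', 'moon', 'owl', 'rock', 'tree']
Common terms: ['bird', 'fish', 'tree']
Overlap count = 3

3


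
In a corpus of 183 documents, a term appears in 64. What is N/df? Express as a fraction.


IDF ratio = N / df
= 183 / 64
= 183/64

183/64


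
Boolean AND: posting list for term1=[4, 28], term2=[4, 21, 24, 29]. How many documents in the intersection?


Boolean AND: find intersection of posting lists
term1 docs: [4, 28]
term2 docs: [4, 21, 24, 29]
Intersection: [4]
|intersection| = 1

1


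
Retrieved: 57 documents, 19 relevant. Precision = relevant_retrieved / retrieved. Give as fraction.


Precision = relevant_retrieved / total_retrieved
= 19 / 57
= 19 / (19 + 38)
= 1/3

1/3


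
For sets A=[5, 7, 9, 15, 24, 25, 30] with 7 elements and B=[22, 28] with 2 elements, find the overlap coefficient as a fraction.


A intersect B = []
|A intersect B| = 0
min(|A|, |B|) = min(7, 2) = 2
Overlap = 0 / 2 = 0

0


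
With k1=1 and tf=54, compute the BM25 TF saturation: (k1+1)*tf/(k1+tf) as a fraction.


BM25 TF component = (k1+1)*tf / (k1+tf)
k1 = 1, tf = 54
Numerator = (1+1)*54 = 108
Denominator = 1 + 54 = 55
= 108/55 = 108/55

108/55


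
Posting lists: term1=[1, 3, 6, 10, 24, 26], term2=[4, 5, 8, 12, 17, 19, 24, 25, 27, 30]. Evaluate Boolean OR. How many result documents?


Boolean OR: find union of posting lists
term1 docs: [1, 3, 6, 10, 24, 26]
term2 docs: [4, 5, 8, 12, 17, 19, 24, 25, 27, 30]
Union: [1, 3, 4, 5, 6, 8, 10, 12, 17, 19, 24, 25, 26, 27, 30]
|union| = 15

15


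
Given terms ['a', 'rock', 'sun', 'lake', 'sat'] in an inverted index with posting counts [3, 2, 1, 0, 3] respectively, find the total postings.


Summing posting list sizes:
'a': 3 postings
'rock': 2 postings
'sun': 1 postings
'lake': 0 postings
'sat': 3 postings
Total = 3 + 2 + 1 + 0 + 3 = 9

9


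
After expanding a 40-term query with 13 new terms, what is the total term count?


Original terms: 40
Expansion terms: 13
Total = 40 + 13 = 53

53


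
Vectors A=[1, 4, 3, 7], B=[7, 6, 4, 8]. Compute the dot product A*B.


Dot product = sum of element-wise products
A[0]*B[0] = 1*7 = 7
A[1]*B[1] = 4*6 = 24
A[2]*B[2] = 3*4 = 12
A[3]*B[3] = 7*8 = 56
Sum = 7 + 24 + 12 + 56 = 99

99


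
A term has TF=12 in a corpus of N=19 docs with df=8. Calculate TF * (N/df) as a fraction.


TF * (N/df)
= 12 * (19/8)
= 12 * 19/8
= 57/2

57/2


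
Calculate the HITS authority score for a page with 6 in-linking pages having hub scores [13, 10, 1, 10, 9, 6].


Authority = sum of hub scores of in-linkers
In-link 1: hub score = 13
In-link 2: hub score = 10
In-link 3: hub score = 1
In-link 4: hub score = 10
In-link 5: hub score = 9
In-link 6: hub score = 6
Authority = 13 + 10 + 1 + 10 + 9 + 6 = 49

49


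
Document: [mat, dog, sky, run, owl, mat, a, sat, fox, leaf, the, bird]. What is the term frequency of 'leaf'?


Document has 12 words
Scanning for 'leaf':
Found at positions: [9]
Count = 1

1


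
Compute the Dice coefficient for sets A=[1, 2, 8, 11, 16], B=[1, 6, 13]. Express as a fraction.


A intersect B = [1]
|A intersect B| = 1
|A| = 5, |B| = 3
Dice = 2*1 / (5+3)
= 2 / 8 = 1/4

1/4


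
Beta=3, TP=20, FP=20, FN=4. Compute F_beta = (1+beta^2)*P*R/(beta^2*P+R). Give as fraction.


P = TP/(TP+FP) = 20/40 = 1/2
R = TP/(TP+FN) = 20/24 = 5/6
beta^2 = 3^2 = 9
(1 + beta^2) = 10
Numerator = (1+beta^2)*P*R = 25/6
Denominator = beta^2*P + R = 9/2 + 5/6 = 16/3
F_beta = 25/32

25/32


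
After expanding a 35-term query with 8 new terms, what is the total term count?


Original terms: 35
Expansion terms: 8
Total = 35 + 8 = 43

43


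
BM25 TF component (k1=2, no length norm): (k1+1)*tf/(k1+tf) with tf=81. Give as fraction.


BM25 TF component = (k1+1)*tf / (k1+tf)
k1 = 2, tf = 81
Numerator = (2+1)*81 = 243
Denominator = 2 + 81 = 83
= 243/83 = 243/83

243/83


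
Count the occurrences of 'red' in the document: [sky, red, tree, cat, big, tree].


Document has 6 words
Scanning for 'red':
Found at positions: [1]
Count = 1

1


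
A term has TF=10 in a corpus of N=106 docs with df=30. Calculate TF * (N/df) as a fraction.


TF * (N/df)
= 10 * (106/30)
= 10 * 53/15
= 106/3

106/3


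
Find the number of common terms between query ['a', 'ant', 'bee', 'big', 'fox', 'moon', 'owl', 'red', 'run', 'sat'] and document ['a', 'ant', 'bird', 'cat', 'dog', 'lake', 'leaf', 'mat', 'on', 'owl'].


Query terms: ['a', 'ant', 'bee', 'big', 'fox', 'moon', 'owl', 'red', 'run', 'sat']
Document terms: ['a', 'ant', 'bird', 'cat', 'dog', 'lake', 'leaf', 'mat', 'on', 'owl']
Common terms: ['a', 'ant', 'owl']
Overlap count = 3

3


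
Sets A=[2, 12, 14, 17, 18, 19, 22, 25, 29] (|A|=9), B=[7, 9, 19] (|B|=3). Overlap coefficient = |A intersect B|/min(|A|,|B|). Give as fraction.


A intersect B = [19]
|A intersect B| = 1
min(|A|, |B|) = min(9, 3) = 3
Overlap = 1 / 3 = 1/3

1/3


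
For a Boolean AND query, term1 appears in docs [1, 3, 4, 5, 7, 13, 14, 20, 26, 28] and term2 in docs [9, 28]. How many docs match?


Boolean AND: find intersection of posting lists
term1 docs: [1, 3, 4, 5, 7, 13, 14, 20, 26, 28]
term2 docs: [9, 28]
Intersection: [28]
|intersection| = 1

1


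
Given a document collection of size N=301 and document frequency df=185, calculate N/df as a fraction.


IDF ratio = N / df
= 301 / 185
= 301/185

301/185


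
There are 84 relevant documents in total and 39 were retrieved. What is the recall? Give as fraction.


Recall = retrieved_relevant / total_relevant
= 39 / 84
= 39 / (39 + 45)
= 13/28

13/28


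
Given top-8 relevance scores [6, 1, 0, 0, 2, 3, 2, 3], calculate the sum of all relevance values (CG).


Cumulative Gain = sum of relevance scores
Position 1: rel=6, running sum=6
Position 2: rel=1, running sum=7
Position 3: rel=0, running sum=7
Position 4: rel=0, running sum=7
Position 5: rel=2, running sum=9
Position 6: rel=3, running sum=12
Position 7: rel=2, running sum=14
Position 8: rel=3, running sum=17
CG = 17

17


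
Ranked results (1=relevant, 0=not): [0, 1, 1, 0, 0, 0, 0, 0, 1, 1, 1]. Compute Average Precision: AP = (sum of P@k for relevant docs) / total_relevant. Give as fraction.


Computing P@k for each relevant position:
Position 1: not relevant
Position 2: relevant, P@2 = 1/2 = 1/2
Position 3: relevant, P@3 = 2/3 = 2/3
Position 4: not relevant
Position 5: not relevant
Position 6: not relevant
Position 7: not relevant
Position 8: not relevant
Position 9: relevant, P@9 = 3/9 = 1/3
Position 10: relevant, P@10 = 4/10 = 2/5
Position 11: relevant, P@11 = 5/11 = 5/11
Sum of P@k = 1/2 + 2/3 + 1/3 + 2/5 + 5/11 = 259/110
AP = 259/110 / 5 = 259/550

259/550


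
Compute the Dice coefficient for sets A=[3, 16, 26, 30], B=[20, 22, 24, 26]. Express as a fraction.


A intersect B = [26]
|A intersect B| = 1
|A| = 4, |B| = 4
Dice = 2*1 / (4+4)
= 2 / 8 = 1/4

1/4


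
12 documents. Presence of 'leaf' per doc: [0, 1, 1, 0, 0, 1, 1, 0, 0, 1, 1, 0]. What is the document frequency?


Checking each document for 'leaf':
Doc 1: absent
Doc 2: present
Doc 3: present
Doc 4: absent
Doc 5: absent
Doc 6: present
Doc 7: present
Doc 8: absent
Doc 9: absent
Doc 10: present
Doc 11: present
Doc 12: absent
df = sum of presences = 0 + 1 + 1 + 0 + 0 + 1 + 1 + 0 + 0 + 1 + 1 + 0 = 6

6


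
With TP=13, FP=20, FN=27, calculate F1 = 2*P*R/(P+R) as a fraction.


F1 = 2 * P * R / (P + R)
P = TP/(TP+FP) = 13/33 = 13/33
R = TP/(TP+FN) = 13/40 = 13/40
2 * P * R = 2 * 13/33 * 13/40 = 169/660
P + R = 13/33 + 13/40 = 949/1320
F1 = 169/660 / 949/1320 = 26/73

26/73


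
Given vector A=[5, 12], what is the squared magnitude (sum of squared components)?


|A|^2 = sum of squared components
A[0]^2 = 5^2 = 25
A[1]^2 = 12^2 = 144
Sum = 25 + 144 = 169

169


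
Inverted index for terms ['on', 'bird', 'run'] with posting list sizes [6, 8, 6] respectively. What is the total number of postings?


Summing posting list sizes:
'on': 6 postings
'bird': 8 postings
'run': 6 postings
Total = 6 + 8 + 6 = 20

20


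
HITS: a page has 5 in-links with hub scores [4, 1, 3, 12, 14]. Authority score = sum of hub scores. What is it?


Authority = sum of hub scores of in-linkers
In-link 1: hub score = 4
In-link 2: hub score = 1
In-link 3: hub score = 3
In-link 4: hub score = 12
In-link 5: hub score = 14
Authority = 4 + 1 + 3 + 12 + 14 = 34

34


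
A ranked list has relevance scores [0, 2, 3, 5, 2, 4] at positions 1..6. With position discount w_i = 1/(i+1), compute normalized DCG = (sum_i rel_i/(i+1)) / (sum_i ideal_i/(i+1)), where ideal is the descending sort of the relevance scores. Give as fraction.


Position discount weights w_i = 1/(i+1) for i=1..6:
Weights = [1/2, 1/3, 1/4, 1/5, 1/6, 1/7]
Actual relevance: [0, 2, 3, 5, 2, 4]
DCG = 0/2 + 2/3 + 3/4 + 5/5 + 2/6 + 4/7 = 93/28
Ideal relevance (sorted desc): [5, 4, 3, 2, 2, 0]
Ideal DCG = 5/2 + 4/3 + 3/4 + 2/5 + 2/6 + 0/7 = 319/60
nDCG = DCG / ideal_DCG = 93/28 / 319/60 = 1395/2233

1395/2233


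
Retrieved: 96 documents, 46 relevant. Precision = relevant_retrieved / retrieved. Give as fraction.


Precision = relevant_retrieved / total_retrieved
= 46 / 96
= 46 / (46 + 50)
= 23/48

23/48


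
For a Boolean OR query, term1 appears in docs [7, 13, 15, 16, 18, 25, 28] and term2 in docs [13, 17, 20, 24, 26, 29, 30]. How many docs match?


Boolean OR: find union of posting lists
term1 docs: [7, 13, 15, 16, 18, 25, 28]
term2 docs: [13, 17, 20, 24, 26, 29, 30]
Union: [7, 13, 15, 16, 17, 18, 20, 24, 25, 26, 28, 29, 30]
|union| = 13

13


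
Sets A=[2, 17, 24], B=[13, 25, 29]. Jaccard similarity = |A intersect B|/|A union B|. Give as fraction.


A intersect B = []
|A intersect B| = 0
A union B = [2, 13, 17, 24, 25, 29]
|A union B| = 6
Jaccard = 0/6 = 0

0


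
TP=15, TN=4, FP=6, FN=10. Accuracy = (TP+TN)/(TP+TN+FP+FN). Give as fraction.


Accuracy = (TP + TN) / (TP + TN + FP + FN)
TP + TN = 15 + 4 = 19
Total = 15 + 4 + 6 + 10 = 35
Accuracy = 19 / 35 = 19/35

19/35


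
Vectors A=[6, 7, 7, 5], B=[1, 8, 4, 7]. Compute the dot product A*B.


Dot product = sum of element-wise products
A[0]*B[0] = 6*1 = 6
A[1]*B[1] = 7*8 = 56
A[2]*B[2] = 7*4 = 28
A[3]*B[3] = 5*7 = 35
Sum = 6 + 56 + 28 + 35 = 125

125


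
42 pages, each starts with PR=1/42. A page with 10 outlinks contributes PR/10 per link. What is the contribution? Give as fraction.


Initial PR = 1/42 = 1/42
Outlinks = 10
Contribution per link = PR / outlinks
= 1/42 / 10
= 1/420

1/420


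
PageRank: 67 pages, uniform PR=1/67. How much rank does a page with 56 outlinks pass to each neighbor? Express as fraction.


Initial PR = 1/67 = 1/67
Outlinks = 56
Contribution per link = PR / outlinks
= 1/67 / 56
= 1/3752

1/3752


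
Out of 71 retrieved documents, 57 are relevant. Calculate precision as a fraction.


Precision = relevant_retrieved / total_retrieved
= 57 / 71
= 57 / (57 + 14)
= 57/71

57/71


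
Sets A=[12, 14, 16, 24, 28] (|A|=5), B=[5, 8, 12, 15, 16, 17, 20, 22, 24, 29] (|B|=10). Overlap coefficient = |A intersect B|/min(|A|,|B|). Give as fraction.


A intersect B = [12, 16, 24]
|A intersect B| = 3
min(|A|, |B|) = min(5, 10) = 5
Overlap = 3 / 5 = 3/5

3/5


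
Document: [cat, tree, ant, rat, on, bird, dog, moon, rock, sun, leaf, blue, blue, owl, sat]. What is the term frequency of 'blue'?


Document has 15 words
Scanning for 'blue':
Found at positions: [11, 12]
Count = 2

2


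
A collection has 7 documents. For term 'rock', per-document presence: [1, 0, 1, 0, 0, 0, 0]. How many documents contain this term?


Checking each document for 'rock':
Doc 1: present
Doc 2: absent
Doc 3: present
Doc 4: absent
Doc 5: absent
Doc 6: absent
Doc 7: absent
df = sum of presences = 1 + 0 + 1 + 0 + 0 + 0 + 0 = 2

2


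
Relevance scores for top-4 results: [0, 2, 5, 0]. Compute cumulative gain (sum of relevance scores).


Cumulative Gain = sum of relevance scores
Position 1: rel=0, running sum=0
Position 2: rel=2, running sum=2
Position 3: rel=5, running sum=7
Position 4: rel=0, running sum=7
CG = 7

7


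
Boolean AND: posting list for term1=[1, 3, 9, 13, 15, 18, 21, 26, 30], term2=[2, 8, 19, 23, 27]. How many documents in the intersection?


Boolean AND: find intersection of posting lists
term1 docs: [1, 3, 9, 13, 15, 18, 21, 26, 30]
term2 docs: [2, 8, 19, 23, 27]
Intersection: []
|intersection| = 0

0


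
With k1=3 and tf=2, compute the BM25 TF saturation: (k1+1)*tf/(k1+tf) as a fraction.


BM25 TF component = (k1+1)*tf / (k1+tf)
k1 = 3, tf = 2
Numerator = (3+1)*2 = 8
Denominator = 3 + 2 = 5
= 8/5 = 8/5

8/5


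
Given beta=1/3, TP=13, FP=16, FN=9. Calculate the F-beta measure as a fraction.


P = TP/(TP+FP) = 13/29 = 13/29
R = TP/(TP+FN) = 13/22 = 13/22
beta^2 = 1/3^2 = 1/9
(1 + beta^2) = 10/9
Numerator = (1+beta^2)*P*R = 845/2871
Denominator = beta^2*P + R = 13/261 + 13/22 = 3679/5742
F_beta = 130/283

130/283


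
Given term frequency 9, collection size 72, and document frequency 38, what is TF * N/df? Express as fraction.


TF * (N/df)
= 9 * (72/38)
= 9 * 36/19
= 324/19

324/19


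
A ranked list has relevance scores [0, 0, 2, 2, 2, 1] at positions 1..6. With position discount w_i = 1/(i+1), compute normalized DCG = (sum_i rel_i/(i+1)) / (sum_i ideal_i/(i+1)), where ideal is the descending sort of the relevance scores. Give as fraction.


Position discount weights w_i = 1/(i+1) for i=1..6:
Weights = [1/2, 1/3, 1/4, 1/5, 1/6, 1/7]
Actual relevance: [0, 0, 2, 2, 2, 1]
DCG = 0/2 + 0/3 + 2/4 + 2/5 + 2/6 + 1/7 = 289/210
Ideal relevance (sorted desc): [2, 2, 2, 1, 0, 0]
Ideal DCG = 2/2 + 2/3 + 2/4 + 1/5 + 0/6 + 0/7 = 71/30
nDCG = DCG / ideal_DCG = 289/210 / 71/30 = 289/497

289/497


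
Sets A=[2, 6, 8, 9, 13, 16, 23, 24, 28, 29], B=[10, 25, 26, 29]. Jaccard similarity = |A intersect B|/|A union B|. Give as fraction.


A intersect B = [29]
|A intersect B| = 1
A union B = [2, 6, 8, 9, 10, 13, 16, 23, 24, 25, 26, 28, 29]
|A union B| = 13
Jaccard = 1/13 = 1/13

1/13


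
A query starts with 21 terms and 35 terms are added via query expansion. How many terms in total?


Original terms: 21
Expansion terms: 35
Total = 21 + 35 = 56

56


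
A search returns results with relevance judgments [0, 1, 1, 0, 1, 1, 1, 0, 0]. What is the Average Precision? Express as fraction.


Computing P@k for each relevant position:
Position 1: not relevant
Position 2: relevant, P@2 = 1/2 = 1/2
Position 3: relevant, P@3 = 2/3 = 2/3
Position 4: not relevant
Position 5: relevant, P@5 = 3/5 = 3/5
Position 6: relevant, P@6 = 4/6 = 2/3
Position 7: relevant, P@7 = 5/7 = 5/7
Position 8: not relevant
Position 9: not relevant
Sum of P@k = 1/2 + 2/3 + 3/5 + 2/3 + 5/7 = 661/210
AP = 661/210 / 5 = 661/1050

661/1050


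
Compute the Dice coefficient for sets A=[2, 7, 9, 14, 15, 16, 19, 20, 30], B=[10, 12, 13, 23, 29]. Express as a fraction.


A intersect B = []
|A intersect B| = 0
|A| = 9, |B| = 5
Dice = 2*0 / (9+5)
= 0 / 14 = 0

0


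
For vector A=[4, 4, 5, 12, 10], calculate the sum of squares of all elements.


|A|^2 = sum of squared components
A[0]^2 = 4^2 = 16
A[1]^2 = 4^2 = 16
A[2]^2 = 5^2 = 25
A[3]^2 = 12^2 = 144
A[4]^2 = 10^2 = 100
Sum = 16 + 16 + 25 + 144 + 100 = 301

301


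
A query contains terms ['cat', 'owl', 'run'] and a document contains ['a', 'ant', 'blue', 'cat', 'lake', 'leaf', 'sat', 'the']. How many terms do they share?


Query terms: ['cat', 'owl', 'run']
Document terms: ['a', 'ant', 'blue', 'cat', 'lake', 'leaf', 'sat', 'the']
Common terms: ['cat']
Overlap count = 1

1


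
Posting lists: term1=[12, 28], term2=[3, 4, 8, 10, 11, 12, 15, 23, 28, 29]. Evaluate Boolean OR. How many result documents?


Boolean OR: find union of posting lists
term1 docs: [12, 28]
term2 docs: [3, 4, 8, 10, 11, 12, 15, 23, 28, 29]
Union: [3, 4, 8, 10, 11, 12, 15, 23, 28, 29]
|union| = 10

10


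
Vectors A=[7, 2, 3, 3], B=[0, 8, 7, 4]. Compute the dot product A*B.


Dot product = sum of element-wise products
A[0]*B[0] = 7*0 = 0
A[1]*B[1] = 2*8 = 16
A[2]*B[2] = 3*7 = 21
A[3]*B[3] = 3*4 = 12
Sum = 0 + 16 + 21 + 12 = 49

49


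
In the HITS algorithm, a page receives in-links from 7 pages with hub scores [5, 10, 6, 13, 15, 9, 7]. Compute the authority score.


Authority = sum of hub scores of in-linkers
In-link 1: hub score = 5
In-link 2: hub score = 10
In-link 3: hub score = 6
In-link 4: hub score = 13
In-link 5: hub score = 15
In-link 6: hub score = 9
In-link 7: hub score = 7
Authority = 5 + 10 + 6 + 13 + 15 + 9 + 7 = 65

65


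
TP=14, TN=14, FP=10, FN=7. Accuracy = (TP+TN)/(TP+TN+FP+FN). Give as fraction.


Accuracy = (TP + TN) / (TP + TN + FP + FN)
TP + TN = 14 + 14 = 28
Total = 14 + 14 + 10 + 7 = 45
Accuracy = 28 / 45 = 28/45

28/45


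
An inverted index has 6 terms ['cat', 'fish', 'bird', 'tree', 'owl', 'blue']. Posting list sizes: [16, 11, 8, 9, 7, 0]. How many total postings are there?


Summing posting list sizes:
'cat': 16 postings
'fish': 11 postings
'bird': 8 postings
'tree': 9 postings
'owl': 7 postings
'blue': 0 postings
Total = 16 + 11 + 8 + 9 + 7 + 0 = 51

51


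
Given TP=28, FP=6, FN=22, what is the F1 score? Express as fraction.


F1 = 2 * P * R / (P + R)
P = TP/(TP+FP) = 28/34 = 14/17
R = TP/(TP+FN) = 28/50 = 14/25
2 * P * R = 2 * 14/17 * 14/25 = 392/425
P + R = 14/17 + 14/25 = 588/425
F1 = 392/425 / 588/425 = 2/3

2/3


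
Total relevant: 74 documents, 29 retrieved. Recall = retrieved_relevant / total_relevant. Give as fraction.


Recall = retrieved_relevant / total_relevant
= 29 / 74
= 29 / (29 + 45)
= 29/74

29/74


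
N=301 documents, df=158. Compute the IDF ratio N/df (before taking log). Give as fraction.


IDF ratio = N / df
= 301 / 158
= 301/158

301/158


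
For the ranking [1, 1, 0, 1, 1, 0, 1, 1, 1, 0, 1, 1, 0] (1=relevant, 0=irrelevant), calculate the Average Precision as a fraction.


Computing P@k for each relevant position:
Position 1: relevant, P@1 = 1/1 = 1
Position 2: relevant, P@2 = 2/2 = 1
Position 3: not relevant
Position 4: relevant, P@4 = 3/4 = 3/4
Position 5: relevant, P@5 = 4/5 = 4/5
Position 6: not relevant
Position 7: relevant, P@7 = 5/7 = 5/7
Position 8: relevant, P@8 = 6/8 = 3/4
Position 9: relevant, P@9 = 7/9 = 7/9
Position 10: not relevant
Position 11: relevant, P@11 = 8/11 = 8/11
Position 12: relevant, P@12 = 9/12 = 3/4
Position 13: not relevant
Sum of P@k = 1 + 1 + 3/4 + 4/5 + 5/7 + 3/4 + 7/9 + 8/11 + 3/4 = 100753/13860
AP = 100753/13860 / 9 = 100753/124740

100753/124740
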